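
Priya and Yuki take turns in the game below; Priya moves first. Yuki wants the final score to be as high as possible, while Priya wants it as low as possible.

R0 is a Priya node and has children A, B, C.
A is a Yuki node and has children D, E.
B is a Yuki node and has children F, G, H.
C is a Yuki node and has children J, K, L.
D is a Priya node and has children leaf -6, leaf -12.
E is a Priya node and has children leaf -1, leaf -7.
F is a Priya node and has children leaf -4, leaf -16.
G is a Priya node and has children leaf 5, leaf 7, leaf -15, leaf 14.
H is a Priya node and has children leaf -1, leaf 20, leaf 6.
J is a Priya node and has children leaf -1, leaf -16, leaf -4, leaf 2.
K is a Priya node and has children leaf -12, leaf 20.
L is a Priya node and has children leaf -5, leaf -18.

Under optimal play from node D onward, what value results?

D (Priya): min(-6, -12) = -12

-12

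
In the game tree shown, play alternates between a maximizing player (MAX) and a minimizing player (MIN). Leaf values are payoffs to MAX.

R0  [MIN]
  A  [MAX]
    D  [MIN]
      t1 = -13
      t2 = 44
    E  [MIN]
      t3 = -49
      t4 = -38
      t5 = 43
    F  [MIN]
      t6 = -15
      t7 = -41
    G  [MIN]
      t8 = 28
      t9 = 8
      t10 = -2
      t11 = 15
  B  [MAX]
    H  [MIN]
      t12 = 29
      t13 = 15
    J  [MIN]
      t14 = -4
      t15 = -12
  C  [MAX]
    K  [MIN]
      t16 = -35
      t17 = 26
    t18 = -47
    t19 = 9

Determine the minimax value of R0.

-2

D (MIN): min(-13, 44) = -13
E (MIN): min(-49, -38, 43) = -49
F (MIN): min(-15, -41) = -41
G (MIN): min(28, 8, -2, 15) = -2
A (MAX): max(-13, -49, -41, -2) = -2
H (MIN): min(29, 15) = 15
J (MIN): min(-4, -12) = -12
B (MAX): max(15, -12) = 15
K (MIN): min(-35, 26) = -35
C (MAX): max(-35, -47, 9) = 9
R0 (MIN): min(-2, 15, 9) = -2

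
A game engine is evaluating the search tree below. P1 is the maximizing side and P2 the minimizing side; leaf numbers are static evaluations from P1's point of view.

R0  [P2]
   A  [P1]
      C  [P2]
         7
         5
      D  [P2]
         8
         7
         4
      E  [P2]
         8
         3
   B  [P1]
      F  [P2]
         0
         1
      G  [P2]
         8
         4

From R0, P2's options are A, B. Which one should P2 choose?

C (P2): min(7, 5) = 5
D (P2): min(8, 7, 4) = 4
E (P2): min(8, 3) = 3
A (P1): max(5, 4, 3) = 5
F (P2): min(0, 1) = 0
G (P2): min(8, 4) = 4
B (P1): max(0, 4) = 4
R0 (P2): min(5, 4) = 4
P2 at R0 wants the lowest of {A=5, B=4}, so chooses B.

B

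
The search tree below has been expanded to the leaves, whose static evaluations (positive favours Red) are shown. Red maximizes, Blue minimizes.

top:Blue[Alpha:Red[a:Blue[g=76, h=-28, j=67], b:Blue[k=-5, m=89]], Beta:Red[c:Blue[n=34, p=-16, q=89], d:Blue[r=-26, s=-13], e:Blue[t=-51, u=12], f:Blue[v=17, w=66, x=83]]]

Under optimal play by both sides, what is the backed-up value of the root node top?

a (Blue): min(76, -28, 67) = -28
b (Blue): min(-5, 89) = -5
Alpha (Red): max(-28, -5) = -5
c (Blue): min(34, -16, 89) = -16
d (Blue): min(-26, -13) = -26
e (Blue): min(-51, 12) = -51
f (Blue): min(17, 66, 83) = 17
Beta (Red): max(-16, -26, -51, 17) = 17
top (Blue): min(-5, 17) = -5

-5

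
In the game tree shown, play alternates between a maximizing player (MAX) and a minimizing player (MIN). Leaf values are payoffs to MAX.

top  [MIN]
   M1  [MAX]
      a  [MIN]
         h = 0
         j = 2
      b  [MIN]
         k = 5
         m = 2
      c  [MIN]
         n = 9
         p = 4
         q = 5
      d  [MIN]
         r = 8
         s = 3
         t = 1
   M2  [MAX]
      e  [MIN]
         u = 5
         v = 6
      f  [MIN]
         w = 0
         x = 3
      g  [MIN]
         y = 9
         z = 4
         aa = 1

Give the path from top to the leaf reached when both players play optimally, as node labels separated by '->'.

top -> M1 -> c -> p

a (MIN): min(0, 2) = 0
b (MIN): min(5, 2) = 2
c (MIN): min(9, 4, 5) = 4
d (MIN): min(8, 3, 1) = 1
M1 (MAX): max(0, 2, 4, 1) = 4
e (MIN): min(5, 6) = 5
f (MIN): min(0, 3) = 0
g (MIN): min(9, 4, 1) = 1
M2 (MAX): max(5, 0, 1) = 5
top (MIN): min(4, 5) = 4
At top, MIN picks M1 (lowest: 4).
At M1, MAX picks c (highest: 4).
At c, MIN picks p (lowest: 4).
Terminal value 4.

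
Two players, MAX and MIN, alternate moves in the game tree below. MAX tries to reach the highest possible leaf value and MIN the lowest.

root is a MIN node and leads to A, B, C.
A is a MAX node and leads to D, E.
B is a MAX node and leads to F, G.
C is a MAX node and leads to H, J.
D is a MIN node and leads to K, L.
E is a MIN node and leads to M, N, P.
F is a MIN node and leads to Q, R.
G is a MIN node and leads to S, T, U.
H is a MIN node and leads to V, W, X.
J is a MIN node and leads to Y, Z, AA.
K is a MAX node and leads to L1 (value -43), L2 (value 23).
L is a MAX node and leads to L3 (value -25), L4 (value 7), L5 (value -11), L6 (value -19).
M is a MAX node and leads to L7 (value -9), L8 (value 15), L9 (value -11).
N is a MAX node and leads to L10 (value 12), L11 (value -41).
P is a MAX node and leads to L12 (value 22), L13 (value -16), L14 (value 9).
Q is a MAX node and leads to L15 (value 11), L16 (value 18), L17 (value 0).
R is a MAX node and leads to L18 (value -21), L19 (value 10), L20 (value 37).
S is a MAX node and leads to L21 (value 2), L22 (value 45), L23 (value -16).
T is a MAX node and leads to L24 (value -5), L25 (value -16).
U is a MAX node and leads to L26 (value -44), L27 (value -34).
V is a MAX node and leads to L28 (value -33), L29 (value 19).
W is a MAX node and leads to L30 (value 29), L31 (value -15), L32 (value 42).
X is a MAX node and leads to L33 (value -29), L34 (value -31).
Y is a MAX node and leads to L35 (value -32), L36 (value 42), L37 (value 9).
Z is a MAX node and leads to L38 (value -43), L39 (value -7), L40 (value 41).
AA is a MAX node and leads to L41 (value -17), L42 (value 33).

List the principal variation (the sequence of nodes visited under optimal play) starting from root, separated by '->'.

K (MAX): max(-43, 23) = 23
L (MAX): max(-25, 7, -11, -19) = 7
D (MIN): min(23, 7) = 7
M (MAX): max(-9, 15, -11) = 15
N (MAX): max(12, -41) = 12
P (MAX): max(22, -16, 9) = 22
E (MIN): min(15, 12, 22) = 12
A (MAX): max(7, 12) = 12
Q (MAX): max(11, 18, 0) = 18
R (MAX): max(-21, 10, 37) = 37
F (MIN): min(18, 37) = 18
S (MAX): max(2, 45, -16) = 45
T (MAX): max(-5, -16) = -5
U (MAX): max(-44, -34) = -34
G (MIN): min(45, -5, -34) = -34
B (MAX): max(18, -34) = 18
V (MAX): max(-33, 19) = 19
W (MAX): max(29, -15, 42) = 42
X (MAX): max(-29, -31) = -29
H (MIN): min(19, 42, -29) = -29
Y (MAX): max(-32, 42, 9) = 42
Z (MAX): max(-43, -7, 41) = 41
AA (MAX): max(-17, 33) = 33
J (MIN): min(42, 41, 33) = 33
C (MAX): max(-29, 33) = 33
root (MIN): min(12, 18, 33) = 12
At root, MIN picks A (lowest: 12).
At A, MAX picks E (highest: 12).
At E, MIN picks N (lowest: 12).
At N, MAX picks L10 (highest: 12).
Terminal value 12.

root -> A -> E -> N -> L10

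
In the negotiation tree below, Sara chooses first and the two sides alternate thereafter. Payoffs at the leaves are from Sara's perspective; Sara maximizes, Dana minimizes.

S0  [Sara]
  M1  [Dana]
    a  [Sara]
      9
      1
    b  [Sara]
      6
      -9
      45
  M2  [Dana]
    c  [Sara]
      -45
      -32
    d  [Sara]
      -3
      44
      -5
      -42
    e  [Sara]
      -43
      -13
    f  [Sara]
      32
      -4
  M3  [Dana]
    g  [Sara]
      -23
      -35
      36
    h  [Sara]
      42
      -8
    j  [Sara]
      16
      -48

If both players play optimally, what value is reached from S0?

16

a (Sara): max(9, 1) = 9
b (Sara): max(6, -9, 45) = 45
M1 (Dana): min(9, 45) = 9
c (Sara): max(-45, -32) = -32
d (Sara): max(-3, 44, -5, -42) = 44
e (Sara): max(-43, -13) = -13
f (Sara): max(32, -4) = 32
M2 (Dana): min(-32, 44, -13, 32) = -32
g (Sara): max(-23, -35, 36) = 36
h (Sara): max(42, -8) = 42
j (Sara): max(16, -48) = 16
M3 (Dana): min(36, 42, 16) = 16
S0 (Sara): max(9, -32, 16) = 16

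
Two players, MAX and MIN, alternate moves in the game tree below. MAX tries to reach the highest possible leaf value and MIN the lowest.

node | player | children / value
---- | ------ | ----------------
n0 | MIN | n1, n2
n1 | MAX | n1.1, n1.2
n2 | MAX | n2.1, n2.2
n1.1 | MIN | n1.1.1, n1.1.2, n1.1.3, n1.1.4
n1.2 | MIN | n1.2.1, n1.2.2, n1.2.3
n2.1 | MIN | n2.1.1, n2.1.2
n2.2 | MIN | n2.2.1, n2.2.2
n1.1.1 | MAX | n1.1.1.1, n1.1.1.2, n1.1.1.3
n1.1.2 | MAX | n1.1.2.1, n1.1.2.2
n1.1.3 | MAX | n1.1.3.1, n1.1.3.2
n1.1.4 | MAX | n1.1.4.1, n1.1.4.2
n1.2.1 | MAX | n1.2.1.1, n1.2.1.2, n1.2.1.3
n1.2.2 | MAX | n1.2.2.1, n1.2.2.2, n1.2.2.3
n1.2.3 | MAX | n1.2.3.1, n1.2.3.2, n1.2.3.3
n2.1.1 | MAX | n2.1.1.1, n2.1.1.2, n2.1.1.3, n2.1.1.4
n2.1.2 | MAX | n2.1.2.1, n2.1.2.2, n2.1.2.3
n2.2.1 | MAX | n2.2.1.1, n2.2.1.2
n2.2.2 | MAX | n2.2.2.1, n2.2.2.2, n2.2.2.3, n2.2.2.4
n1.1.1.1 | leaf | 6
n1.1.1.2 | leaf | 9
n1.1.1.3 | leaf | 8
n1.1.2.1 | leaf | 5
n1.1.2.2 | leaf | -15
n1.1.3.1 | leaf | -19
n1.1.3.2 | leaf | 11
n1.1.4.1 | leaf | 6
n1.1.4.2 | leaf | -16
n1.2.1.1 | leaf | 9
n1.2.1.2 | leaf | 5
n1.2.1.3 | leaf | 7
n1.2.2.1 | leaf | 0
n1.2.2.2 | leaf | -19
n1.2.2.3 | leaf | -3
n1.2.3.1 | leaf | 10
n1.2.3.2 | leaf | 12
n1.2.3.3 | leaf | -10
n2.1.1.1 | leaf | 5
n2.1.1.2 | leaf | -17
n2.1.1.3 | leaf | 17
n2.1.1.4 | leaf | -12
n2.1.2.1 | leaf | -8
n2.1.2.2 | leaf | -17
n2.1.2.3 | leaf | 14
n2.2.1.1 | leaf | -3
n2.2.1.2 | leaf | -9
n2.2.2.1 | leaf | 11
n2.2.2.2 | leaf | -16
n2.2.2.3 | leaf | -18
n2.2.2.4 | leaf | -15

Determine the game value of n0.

5

n1.1.1 (MAX): max(6, 9, 8) = 9
n1.1.2 (MAX): max(5, -15) = 5
n1.1.3 (MAX): max(-19, 11) = 11
n1.1.4 (MAX): max(6, -16) = 6
n1.1 (MIN): min(9, 5, 11, 6) = 5
n1.2.1 (MAX): max(9, 5, 7) = 9
n1.2.2 (MAX): max(0, -19, -3) = 0
n1.2.3 (MAX): max(10, 12, -10) = 12
n1.2 (MIN): min(9, 0, 12) = 0
n1 (MAX): max(5, 0) = 5
n2.1.1 (MAX): max(5, -17, 17, -12) = 17
n2.1.2 (MAX): max(-8, -17, 14) = 14
n2.1 (MIN): min(17, 14) = 14
n2.2.1 (MAX): max(-3, -9) = -3
n2.2.2 (MAX): max(11, -16, -18, -15) = 11
n2.2 (MIN): min(-3, 11) = -3
n2 (MAX): max(14, -3) = 14
n0 (MIN): min(5, 14) = 5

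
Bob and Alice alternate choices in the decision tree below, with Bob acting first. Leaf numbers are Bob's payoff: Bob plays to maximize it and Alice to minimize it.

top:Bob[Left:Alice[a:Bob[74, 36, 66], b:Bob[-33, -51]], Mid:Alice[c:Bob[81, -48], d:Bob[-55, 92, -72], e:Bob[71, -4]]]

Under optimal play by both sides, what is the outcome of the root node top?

a (Bob): max(74, 36, 66) = 74
b (Bob): max(-33, -51) = -33
Left (Alice): min(74, -33) = -33
c (Bob): max(81, -48) = 81
d (Bob): max(-55, 92, -72) = 92
e (Bob): max(71, -4) = 71
Mid (Alice): min(81, 92, 71) = 71
top (Bob): max(-33, 71) = 71

71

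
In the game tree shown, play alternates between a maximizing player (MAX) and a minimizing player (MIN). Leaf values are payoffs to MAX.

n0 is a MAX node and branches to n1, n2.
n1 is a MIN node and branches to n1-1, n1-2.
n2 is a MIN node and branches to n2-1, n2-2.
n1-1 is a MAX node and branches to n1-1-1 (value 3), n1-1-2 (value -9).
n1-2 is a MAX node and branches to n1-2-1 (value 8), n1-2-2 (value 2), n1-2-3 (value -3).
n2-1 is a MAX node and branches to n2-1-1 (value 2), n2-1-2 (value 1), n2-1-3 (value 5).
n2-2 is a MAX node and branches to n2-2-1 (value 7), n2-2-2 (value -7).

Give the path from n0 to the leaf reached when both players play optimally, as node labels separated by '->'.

n0 -> n2 -> n2-1 -> n2-1-3

n1-1 (MAX): max(3, -9) = 3
n1-2 (MAX): max(8, 2, -3) = 8
n1 (MIN): min(3, 8) = 3
n2-1 (MAX): max(2, 1, 5) = 5
n2-2 (MAX): max(7, -7) = 7
n2 (MIN): min(5, 7) = 5
n0 (MAX): max(3, 5) = 5
At n0, MAX picks n2 (highest: 5).
At n2, MIN picks n2-1 (lowest: 5).
At n2-1, MAX picks n2-1-3 (highest: 5).
Terminal value 5.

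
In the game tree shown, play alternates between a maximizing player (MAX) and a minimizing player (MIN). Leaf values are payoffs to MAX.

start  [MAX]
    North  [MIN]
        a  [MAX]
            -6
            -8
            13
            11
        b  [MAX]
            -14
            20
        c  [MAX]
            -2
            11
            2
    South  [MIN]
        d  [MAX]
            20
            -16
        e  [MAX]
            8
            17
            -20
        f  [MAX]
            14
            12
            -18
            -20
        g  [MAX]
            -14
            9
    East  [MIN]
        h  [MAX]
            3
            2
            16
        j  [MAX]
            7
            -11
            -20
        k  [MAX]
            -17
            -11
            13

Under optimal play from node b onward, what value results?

20

b (MAX): max(-14, 20) = 20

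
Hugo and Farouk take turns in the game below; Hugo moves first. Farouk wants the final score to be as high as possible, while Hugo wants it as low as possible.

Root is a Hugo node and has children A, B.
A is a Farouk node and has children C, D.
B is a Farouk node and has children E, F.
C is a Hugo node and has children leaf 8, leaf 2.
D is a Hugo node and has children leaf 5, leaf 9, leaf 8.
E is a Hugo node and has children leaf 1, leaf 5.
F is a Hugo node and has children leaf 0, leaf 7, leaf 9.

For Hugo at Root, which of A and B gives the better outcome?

C (Hugo): min(8, 2) = 2
D (Hugo): min(5, 9, 8) = 5
A (Farouk): max(2, 5) = 5
E (Hugo): min(1, 5) = 1
F (Hugo): min(0, 7, 9) = 0
B (Farouk): max(1, 0) = 1
Hugo prefers the lower value; A=5, B=1. B is better since 1 < 5.

B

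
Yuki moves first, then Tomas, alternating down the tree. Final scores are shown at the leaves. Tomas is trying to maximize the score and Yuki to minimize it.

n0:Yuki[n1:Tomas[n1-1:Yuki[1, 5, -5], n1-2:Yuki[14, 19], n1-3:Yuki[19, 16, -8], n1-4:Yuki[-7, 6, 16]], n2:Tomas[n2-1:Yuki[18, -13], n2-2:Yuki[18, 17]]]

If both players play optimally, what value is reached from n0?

14

n1-1 (Yuki): min(1, 5, -5) = -5
n1-2 (Yuki): min(14, 19) = 14
n1-3 (Yuki): min(19, 16, -8) = -8
n1-4 (Yuki): min(-7, 6, 16) = -7
n1 (Tomas): max(-5, 14, -8, -7) = 14
n2-1 (Yuki): min(18, -13) = -13
n2-2 (Yuki): min(18, 17) = 17
n2 (Tomas): max(-13, 17) = 17
n0 (Yuki): min(14, 17) = 14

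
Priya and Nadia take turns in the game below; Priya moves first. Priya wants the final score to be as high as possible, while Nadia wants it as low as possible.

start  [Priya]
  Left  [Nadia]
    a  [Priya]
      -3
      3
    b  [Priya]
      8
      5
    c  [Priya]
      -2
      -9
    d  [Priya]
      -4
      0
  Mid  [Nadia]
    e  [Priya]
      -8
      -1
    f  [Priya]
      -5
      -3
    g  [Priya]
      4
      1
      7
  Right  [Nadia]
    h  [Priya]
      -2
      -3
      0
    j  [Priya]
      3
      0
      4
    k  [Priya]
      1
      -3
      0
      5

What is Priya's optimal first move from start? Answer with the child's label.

Right

a (Priya): max(-3, 3) = 3
b (Priya): max(8, 5) = 8
c (Priya): max(-2, -9) = -2
d (Priya): max(-4, 0) = 0
Left (Nadia): min(3, 8, -2, 0) = -2
e (Priya): max(-8, -1) = -1
f (Priya): max(-5, -3) = -3
g (Priya): max(4, 1, 7) = 7
Mid (Nadia): min(-1, -3, 7) = -3
h (Priya): max(-2, -3, 0) = 0
j (Priya): max(3, 0, 4) = 4
k (Priya): max(1, -3, 0, 5) = 5
Right (Nadia): min(0, 4, 5) = 0
start (Priya): max(-2, -3, 0) = 0
Priya at start wants the highest of {Left=-2, Mid=-3, Right=0}, so chooses Right.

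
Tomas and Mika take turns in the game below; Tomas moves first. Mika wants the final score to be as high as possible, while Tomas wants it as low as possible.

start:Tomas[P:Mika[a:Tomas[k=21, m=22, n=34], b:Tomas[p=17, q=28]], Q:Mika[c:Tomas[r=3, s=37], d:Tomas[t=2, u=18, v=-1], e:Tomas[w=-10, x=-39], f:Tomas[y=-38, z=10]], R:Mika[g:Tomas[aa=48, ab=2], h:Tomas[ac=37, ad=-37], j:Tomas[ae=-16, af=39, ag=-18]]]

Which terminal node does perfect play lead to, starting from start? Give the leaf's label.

a (Tomas): min(21, 22, 34) = 21
b (Tomas): min(17, 28) = 17
P (Mika): max(21, 17) = 21
c (Tomas): min(3, 37) = 3
d (Tomas): min(2, 18, -1) = -1
e (Tomas): min(-10, -39) = -39
f (Tomas): min(-38, 10) = -38
Q (Mika): max(3, -1, -39, -38) = 3
g (Tomas): min(48, 2) = 2
h (Tomas): min(37, -37) = -37
j (Tomas): min(-16, 39, -18) = -18
R (Mika): max(2, -37, -18) = 2
start (Tomas): min(21, 3, 2) = 2
At start, Tomas picks R (lowest: 2).
At R, Mika picks g (highest: 2).
At g, Tomas picks ab (lowest: 2).
Terminal value 2.

ab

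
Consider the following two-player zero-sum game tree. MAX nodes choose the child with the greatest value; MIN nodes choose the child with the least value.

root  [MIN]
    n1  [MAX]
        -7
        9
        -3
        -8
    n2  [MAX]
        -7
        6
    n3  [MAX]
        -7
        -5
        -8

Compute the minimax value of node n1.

9

n1 (MAX): max(-7, 9, -3, -8) = 9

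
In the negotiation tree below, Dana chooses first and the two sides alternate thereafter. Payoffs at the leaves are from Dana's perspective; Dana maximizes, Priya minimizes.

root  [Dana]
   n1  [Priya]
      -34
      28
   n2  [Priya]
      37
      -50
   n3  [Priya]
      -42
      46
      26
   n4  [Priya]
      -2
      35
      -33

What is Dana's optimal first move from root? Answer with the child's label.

n4

n1 (Priya): min(-34, 28) = -34
n2 (Priya): min(37, -50) = -50
n3 (Priya): min(-42, 46, 26) = -42
n4 (Priya): min(-2, 35, -33) = -33
root (Dana): max(-34, -50, -42, -33) = -33
Dana at root wants the highest of {n1=-34, n2=-50, n3=-42, n4=-33}, so chooses n4.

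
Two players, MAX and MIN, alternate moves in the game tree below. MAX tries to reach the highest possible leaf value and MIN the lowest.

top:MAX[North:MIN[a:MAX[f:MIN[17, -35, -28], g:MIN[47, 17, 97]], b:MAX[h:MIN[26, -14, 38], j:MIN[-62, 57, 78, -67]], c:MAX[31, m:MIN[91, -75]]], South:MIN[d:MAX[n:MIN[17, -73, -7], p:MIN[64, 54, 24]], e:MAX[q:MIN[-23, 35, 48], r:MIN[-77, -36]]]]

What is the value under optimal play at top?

f (MIN): min(17, -35, -28) = -35
g (MIN): min(47, 17, 97) = 17
a (MAX): max(-35, 17) = 17
h (MIN): min(26, -14, 38) = -14
j (MIN): min(-62, 57, 78, -67) = -67
b (MAX): max(-14, -67) = -14
m (MIN): min(91, -75) = -75
c (MAX): max(31, -75) = 31
North (MIN): min(17, -14, 31) = -14
n (MIN): min(17, -73, -7) = -73
p (MIN): min(64, 54, 24) = 24
d (MAX): max(-73, 24) = 24
q (MIN): min(-23, 35, 48) = -23
r (MIN): min(-77, -36) = -77
e (MAX): max(-23, -77) = -23
South (MIN): min(24, -23) = -23
top (MAX): max(-14, -23) = -14

-14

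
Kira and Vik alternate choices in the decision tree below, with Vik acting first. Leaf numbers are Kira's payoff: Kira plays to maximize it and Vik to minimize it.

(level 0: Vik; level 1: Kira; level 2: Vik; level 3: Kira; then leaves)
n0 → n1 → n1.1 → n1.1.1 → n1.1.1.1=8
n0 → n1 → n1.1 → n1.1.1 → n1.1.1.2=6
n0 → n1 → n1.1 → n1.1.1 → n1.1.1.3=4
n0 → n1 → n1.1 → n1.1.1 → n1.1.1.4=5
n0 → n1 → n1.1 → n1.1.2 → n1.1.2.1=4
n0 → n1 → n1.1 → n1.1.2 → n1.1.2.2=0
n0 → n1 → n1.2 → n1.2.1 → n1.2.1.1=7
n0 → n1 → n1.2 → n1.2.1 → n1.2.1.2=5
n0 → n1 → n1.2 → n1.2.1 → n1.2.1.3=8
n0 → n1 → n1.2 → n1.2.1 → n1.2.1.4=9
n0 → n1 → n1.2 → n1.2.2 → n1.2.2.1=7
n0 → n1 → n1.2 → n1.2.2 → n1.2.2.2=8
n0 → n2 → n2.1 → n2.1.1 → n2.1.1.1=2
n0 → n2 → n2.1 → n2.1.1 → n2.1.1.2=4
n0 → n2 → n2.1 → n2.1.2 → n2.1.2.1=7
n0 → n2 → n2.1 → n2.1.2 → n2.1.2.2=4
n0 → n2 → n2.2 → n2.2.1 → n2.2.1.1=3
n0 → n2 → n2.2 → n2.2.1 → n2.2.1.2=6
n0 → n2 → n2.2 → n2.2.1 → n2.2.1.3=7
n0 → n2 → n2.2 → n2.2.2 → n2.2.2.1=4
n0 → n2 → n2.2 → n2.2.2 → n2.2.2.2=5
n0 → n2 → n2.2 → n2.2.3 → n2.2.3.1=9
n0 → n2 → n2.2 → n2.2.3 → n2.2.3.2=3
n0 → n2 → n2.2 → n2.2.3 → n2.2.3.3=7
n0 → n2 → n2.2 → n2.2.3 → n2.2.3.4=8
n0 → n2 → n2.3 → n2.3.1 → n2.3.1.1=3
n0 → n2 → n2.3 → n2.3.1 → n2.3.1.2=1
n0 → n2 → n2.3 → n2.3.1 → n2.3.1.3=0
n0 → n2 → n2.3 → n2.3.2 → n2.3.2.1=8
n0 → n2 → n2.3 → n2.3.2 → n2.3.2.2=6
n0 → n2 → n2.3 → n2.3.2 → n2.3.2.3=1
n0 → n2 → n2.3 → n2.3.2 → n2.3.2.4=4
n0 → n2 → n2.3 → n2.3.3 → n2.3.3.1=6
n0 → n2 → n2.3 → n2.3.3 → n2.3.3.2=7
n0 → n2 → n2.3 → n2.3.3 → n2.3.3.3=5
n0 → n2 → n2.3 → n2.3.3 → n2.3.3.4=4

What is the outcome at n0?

5

n1.1.1 (Kira): max(8, 6, 4, 5) = 8
n1.1.2 (Kira): max(4, 0) = 4
n1.1 (Vik): min(8, 4) = 4
n1.2.1 (Kira): max(7, 5, 8, 9) = 9
n1.2.2 (Kira): max(7, 8) = 8
n1.2 (Vik): min(9, 8) = 8
n1 (Kira): max(4, 8) = 8
n2.1.1 (Kira): max(2, 4) = 4
n2.1.2 (Kira): max(7, 4) = 7
n2.1 (Vik): min(4, 7) = 4
n2.2.1 (Kira): max(3, 6, 7) = 7
n2.2.2 (Kira): max(4, 5) = 5
n2.2.3 (Kira): max(9, 3, 7, 8) = 9
n2.2 (Vik): min(7, 5, 9) = 5
n2.3.1 (Kira): max(3, 1, 0) = 3
n2.3.2 (Kira): max(8, 6, 1, 4) = 8
n2.3.3 (Kira): max(6, 7, 5, 4) = 7
n2.3 (Vik): min(3, 8, 7) = 3
n2 (Kira): max(4, 5, 3) = 5
n0 (Vik): min(8, 5) = 5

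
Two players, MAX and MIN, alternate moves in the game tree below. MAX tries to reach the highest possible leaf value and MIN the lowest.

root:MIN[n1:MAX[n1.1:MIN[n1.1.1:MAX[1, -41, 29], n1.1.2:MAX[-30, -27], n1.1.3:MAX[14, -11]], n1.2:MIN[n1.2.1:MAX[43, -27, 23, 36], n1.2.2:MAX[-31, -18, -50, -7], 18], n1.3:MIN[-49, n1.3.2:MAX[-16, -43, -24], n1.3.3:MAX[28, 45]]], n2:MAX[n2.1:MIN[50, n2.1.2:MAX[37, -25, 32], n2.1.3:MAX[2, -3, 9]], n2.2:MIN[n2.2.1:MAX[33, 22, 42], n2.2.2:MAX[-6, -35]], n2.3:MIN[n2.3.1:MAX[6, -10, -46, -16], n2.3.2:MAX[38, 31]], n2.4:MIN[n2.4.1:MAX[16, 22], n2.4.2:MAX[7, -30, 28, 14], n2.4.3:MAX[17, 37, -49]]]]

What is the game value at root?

n1.1.1 (MAX): max(1, -41, 29) = 29
n1.1.2 (MAX): max(-30, -27) = -27
n1.1.3 (MAX): max(14, -11) = 14
n1.1 (MIN): min(29, -27, 14) = -27
n1.2.1 (MAX): max(43, -27, 23, 36) = 43
n1.2.2 (MAX): max(-31, -18, -50, -7) = -7
n1.2 (MIN): min(43, -7, 18) = -7
n1.3.2 (MAX): max(-16, -43, -24) = -16
n1.3.3 (MAX): max(28, 45) = 45
n1.3 (MIN): min(-49, -16, 45) = -49
n1 (MAX): max(-27, -7, -49) = -7
n2.1.2 (MAX): max(37, -25, 32) = 37
n2.1.3 (MAX): max(2, -3, 9) = 9
n2.1 (MIN): min(50, 37, 9) = 9
n2.2.1 (MAX): max(33, 22, 42) = 42
n2.2.2 (MAX): max(-6, -35) = -6
n2.2 (MIN): min(42, -6) = -6
n2.3.1 (MAX): max(6, -10, -46, -16) = 6
n2.3.2 (MAX): max(38, 31) = 38
n2.3 (MIN): min(6, 38) = 6
n2.4.1 (MAX): max(16, 22) = 22
n2.4.2 (MAX): max(7, -30, 28, 14) = 28
n2.4.3 (MAX): max(17, 37, -49) = 37
n2.4 (MIN): min(22, 28, 37) = 22
n2 (MAX): max(9, -6, 6, 22) = 22
root (MIN): min(-7, 22) = -7

-7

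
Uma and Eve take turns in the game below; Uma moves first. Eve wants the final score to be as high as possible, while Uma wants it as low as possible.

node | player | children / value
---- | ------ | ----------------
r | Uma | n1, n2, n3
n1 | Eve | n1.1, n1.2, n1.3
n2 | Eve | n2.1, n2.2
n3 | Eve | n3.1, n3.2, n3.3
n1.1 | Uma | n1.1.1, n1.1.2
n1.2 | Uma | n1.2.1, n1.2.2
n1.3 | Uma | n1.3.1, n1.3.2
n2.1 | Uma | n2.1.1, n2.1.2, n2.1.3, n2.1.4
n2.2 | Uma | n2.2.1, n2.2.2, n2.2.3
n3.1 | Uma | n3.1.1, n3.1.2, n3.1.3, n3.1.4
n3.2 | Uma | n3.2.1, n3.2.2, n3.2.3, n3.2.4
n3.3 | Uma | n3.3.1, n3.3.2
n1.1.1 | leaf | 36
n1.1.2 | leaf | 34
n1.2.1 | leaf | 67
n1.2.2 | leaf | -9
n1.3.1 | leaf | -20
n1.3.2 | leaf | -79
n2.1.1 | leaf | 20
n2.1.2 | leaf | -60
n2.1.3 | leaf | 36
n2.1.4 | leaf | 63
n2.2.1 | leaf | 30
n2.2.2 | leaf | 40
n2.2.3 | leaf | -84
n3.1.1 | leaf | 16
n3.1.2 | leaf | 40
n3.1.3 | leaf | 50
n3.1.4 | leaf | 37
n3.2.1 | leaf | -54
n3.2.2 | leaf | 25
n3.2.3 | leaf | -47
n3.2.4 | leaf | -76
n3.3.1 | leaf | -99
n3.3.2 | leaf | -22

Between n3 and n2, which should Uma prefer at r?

n2

n3.1 (Uma): min(16, 40, 50, 37) = 16
n3.2 (Uma): min(-54, 25, -47, -76) = -76
n3.3 (Uma): min(-99, -22) = -99
n3 (Eve): max(16, -76, -99) = 16
n2.1 (Uma): min(20, -60, 36, 63) = -60
n2.2 (Uma): min(30, 40, -84) = -84
n2 (Eve): max(-60, -84) = -60
Uma prefers the lower value; n3=16, n2=-60. n2 is better since -60 < 16.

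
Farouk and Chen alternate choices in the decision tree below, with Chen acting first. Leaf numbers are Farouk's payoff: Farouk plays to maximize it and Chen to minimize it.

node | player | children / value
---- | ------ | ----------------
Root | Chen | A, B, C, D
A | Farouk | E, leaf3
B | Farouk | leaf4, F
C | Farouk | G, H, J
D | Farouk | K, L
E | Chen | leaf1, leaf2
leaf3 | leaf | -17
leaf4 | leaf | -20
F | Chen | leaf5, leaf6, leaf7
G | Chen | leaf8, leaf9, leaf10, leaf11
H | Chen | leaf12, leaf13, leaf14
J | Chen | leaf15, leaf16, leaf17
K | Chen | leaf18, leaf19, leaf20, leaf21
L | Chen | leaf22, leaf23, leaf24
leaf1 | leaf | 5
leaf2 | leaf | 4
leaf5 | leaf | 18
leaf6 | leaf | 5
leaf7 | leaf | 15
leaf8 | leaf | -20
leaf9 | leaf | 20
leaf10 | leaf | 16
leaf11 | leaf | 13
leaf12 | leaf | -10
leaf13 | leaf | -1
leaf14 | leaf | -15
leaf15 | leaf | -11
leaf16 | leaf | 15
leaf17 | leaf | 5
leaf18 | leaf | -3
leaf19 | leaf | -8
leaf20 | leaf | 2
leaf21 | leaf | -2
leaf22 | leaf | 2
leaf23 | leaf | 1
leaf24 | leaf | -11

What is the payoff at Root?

-11

E (Chen): min(5, 4) = 4
A (Farouk): max(4, -17) = 4
F (Chen): min(18, 5, 15) = 5
B (Farouk): max(-20, 5) = 5
G (Chen): min(-20, 20, 16, 13) = -20
H (Chen): min(-10, -1, -15) = -15
J (Chen): min(-11, 15, 5) = -11
C (Farouk): max(-20, -15, -11) = -11
K (Chen): min(-3, -8, 2, -2) = -8
L (Chen): min(2, 1, -11) = -11
D (Farouk): max(-8, -11) = -8
Root (Chen): min(4, 5, -11, -8) = -11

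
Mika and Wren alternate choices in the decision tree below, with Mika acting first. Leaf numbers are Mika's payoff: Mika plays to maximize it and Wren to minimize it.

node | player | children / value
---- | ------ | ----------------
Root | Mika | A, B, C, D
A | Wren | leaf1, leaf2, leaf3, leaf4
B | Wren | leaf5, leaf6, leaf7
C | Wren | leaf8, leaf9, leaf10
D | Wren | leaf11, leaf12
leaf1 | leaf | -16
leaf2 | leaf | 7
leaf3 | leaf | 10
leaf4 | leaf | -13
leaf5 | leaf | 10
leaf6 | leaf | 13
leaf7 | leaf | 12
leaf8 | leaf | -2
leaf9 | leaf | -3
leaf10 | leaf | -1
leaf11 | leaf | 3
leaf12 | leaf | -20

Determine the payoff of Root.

10

A (Wren): min(-16, 7, 10, -13) = -16
B (Wren): min(10, 13, 12) = 10
C (Wren): min(-2, -3, -1) = -3
D (Wren): min(3, -20) = -20
Root (Mika): max(-16, 10, -3, -20) = 10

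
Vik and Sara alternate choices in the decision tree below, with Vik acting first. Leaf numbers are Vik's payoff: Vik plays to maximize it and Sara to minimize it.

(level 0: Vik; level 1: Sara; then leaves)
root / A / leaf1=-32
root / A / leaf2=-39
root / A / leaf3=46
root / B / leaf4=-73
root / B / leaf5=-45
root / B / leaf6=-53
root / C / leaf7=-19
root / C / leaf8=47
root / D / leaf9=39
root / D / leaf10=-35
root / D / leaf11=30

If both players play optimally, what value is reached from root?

A (Sara): min(-32, -39, 46) = -39
B (Sara): min(-73, -45, -53) = -73
C (Sara): min(-19, 47) = -19
D (Sara): min(39, -35, 30) = -35
root (Vik): max(-39, -73, -19, -35) = -19

-19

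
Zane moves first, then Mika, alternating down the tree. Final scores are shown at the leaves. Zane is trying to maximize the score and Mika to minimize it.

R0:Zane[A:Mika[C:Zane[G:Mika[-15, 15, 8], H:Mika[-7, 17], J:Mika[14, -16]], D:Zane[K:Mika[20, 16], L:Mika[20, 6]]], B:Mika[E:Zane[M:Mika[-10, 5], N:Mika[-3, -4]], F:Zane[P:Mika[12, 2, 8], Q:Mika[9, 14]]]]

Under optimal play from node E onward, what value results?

M (Mika): min(-10, 5) = -10
N (Mika): min(-3, -4) = -4
E (Zane): max(-10, -4) = -4

-4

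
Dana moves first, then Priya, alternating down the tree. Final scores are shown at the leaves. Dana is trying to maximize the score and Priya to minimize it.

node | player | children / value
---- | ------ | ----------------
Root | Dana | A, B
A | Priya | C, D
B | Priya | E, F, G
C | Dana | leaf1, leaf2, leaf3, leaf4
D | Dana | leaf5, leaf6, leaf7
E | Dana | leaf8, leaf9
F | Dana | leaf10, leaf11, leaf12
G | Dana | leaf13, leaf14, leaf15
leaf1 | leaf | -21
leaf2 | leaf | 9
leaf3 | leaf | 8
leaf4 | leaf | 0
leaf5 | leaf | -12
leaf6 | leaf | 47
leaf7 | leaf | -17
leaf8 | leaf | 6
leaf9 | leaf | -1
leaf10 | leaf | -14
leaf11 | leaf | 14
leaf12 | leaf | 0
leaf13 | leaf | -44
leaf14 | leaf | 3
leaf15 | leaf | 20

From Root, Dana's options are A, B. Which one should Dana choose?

C (Dana): max(-21, 9, 8, 0) = 9
D (Dana): max(-12, 47, -17) = 47
A (Priya): min(9, 47) = 9
E (Dana): max(6, -1) = 6
F (Dana): max(-14, 14, 0) = 14
G (Dana): max(-44, 3, 20) = 20
B (Priya): min(6, 14, 20) = 6
Root (Dana): max(9, 6) = 9
Dana at Root wants the highest of {A=9, B=6}, so chooses A.

A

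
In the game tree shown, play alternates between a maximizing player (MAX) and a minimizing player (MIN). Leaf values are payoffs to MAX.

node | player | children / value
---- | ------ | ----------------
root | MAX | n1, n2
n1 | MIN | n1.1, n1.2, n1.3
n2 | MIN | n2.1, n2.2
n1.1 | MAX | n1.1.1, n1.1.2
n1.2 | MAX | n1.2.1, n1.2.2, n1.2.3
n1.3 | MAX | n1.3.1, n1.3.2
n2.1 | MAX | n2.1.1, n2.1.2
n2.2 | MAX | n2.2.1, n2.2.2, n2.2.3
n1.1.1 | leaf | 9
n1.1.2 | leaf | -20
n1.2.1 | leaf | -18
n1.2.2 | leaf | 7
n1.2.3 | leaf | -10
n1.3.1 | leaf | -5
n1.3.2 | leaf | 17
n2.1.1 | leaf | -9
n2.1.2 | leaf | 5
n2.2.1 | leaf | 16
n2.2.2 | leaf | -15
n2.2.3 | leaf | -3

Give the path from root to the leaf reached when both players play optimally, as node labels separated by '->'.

n1.1 (MAX): max(9, -20) = 9
n1.2 (MAX): max(-18, 7, -10) = 7
n1.3 (MAX): max(-5, 17) = 17
n1 (MIN): min(9, 7, 17) = 7
n2.1 (MAX): max(-9, 5) = 5
n2.2 (MAX): max(16, -15, -3) = 16
n2 (MIN): min(5, 16) = 5
root (MAX): max(7, 5) = 7
At root, MAX picks n1 (highest: 7).
At n1, MIN picks n1.2 (lowest: 7).
At n1.2, MAX picks n1.2.2 (highest: 7).
Terminal value 7.

root -> n1 -> n1.2 -> n1.2.2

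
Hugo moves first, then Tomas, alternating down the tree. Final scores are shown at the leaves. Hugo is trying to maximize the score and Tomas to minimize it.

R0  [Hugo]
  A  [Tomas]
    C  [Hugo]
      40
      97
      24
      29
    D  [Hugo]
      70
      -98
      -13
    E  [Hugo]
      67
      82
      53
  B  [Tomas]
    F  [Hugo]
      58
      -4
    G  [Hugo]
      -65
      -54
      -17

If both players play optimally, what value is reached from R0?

C (Hugo): max(40, 97, 24, 29) = 97
D (Hugo): max(70, -98, -13) = 70
E (Hugo): max(67, 82, 53) = 82
A (Tomas): min(97, 70, 82) = 70
F (Hugo): max(58, -4) = 58
G (Hugo): max(-65, -54, -17) = -17
B (Tomas): min(58, -17) = -17
R0 (Hugo): max(70, -17) = 70

70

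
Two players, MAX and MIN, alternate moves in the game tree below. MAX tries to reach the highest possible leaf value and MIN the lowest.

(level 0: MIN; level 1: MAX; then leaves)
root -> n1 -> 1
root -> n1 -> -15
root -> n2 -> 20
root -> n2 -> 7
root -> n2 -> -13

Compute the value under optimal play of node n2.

n2 (MAX): max(20, 7, -13) = 20

20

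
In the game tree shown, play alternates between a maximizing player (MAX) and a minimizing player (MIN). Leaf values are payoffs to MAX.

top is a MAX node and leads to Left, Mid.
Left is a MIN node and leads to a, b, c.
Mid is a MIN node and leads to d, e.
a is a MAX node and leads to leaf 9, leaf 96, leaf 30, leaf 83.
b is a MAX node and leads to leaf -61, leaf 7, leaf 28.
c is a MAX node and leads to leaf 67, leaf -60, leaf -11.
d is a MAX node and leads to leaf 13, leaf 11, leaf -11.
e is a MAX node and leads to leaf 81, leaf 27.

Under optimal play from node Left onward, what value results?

a (MAX): max(9, 96, 30, 83) = 96
b (MAX): max(-61, 7, 28) = 28
c (MAX): max(67, -60, -11) = 67
Left (MIN): min(96, 28, 67) = 28

28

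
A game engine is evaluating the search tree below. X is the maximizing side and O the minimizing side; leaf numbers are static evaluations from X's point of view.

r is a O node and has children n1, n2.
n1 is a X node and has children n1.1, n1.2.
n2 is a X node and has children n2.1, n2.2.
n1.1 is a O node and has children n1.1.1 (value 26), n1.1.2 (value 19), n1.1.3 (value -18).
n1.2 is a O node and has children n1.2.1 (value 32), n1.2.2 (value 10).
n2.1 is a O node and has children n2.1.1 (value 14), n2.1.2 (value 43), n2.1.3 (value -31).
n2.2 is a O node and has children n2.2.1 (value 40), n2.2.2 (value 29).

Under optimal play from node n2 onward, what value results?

n2.1 (O): min(14, 43, -31) = -31
n2.2 (O): min(40, 29) = 29
n2 (X): max(-31, 29) = 29

29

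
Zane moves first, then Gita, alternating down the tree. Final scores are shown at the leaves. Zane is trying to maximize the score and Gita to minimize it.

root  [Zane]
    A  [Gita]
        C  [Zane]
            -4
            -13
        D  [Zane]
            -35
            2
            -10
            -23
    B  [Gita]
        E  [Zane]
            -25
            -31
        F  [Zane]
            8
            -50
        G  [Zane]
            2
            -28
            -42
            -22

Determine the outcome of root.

C (Zane): max(-4, -13) = -4
D (Zane): max(-35, 2, -10, -23) = 2
A (Gita): min(-4, 2) = -4
E (Zane): max(-25, -31) = -25
F (Zane): max(8, -50) = 8
G (Zane): max(2, -28, -42, -22) = 2
B (Gita): min(-25, 8, 2) = -25
root (Zane): max(-4, -25) = -4

-4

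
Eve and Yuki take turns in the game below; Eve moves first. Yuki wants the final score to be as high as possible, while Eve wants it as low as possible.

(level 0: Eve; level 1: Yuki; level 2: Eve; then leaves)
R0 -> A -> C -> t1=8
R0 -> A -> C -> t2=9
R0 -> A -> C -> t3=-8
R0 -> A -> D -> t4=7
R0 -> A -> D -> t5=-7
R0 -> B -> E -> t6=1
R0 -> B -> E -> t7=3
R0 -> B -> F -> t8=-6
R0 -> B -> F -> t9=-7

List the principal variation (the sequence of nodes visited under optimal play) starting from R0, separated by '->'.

R0 -> A -> D -> t5

C (Eve): min(8, 9, -8) = -8
D (Eve): min(7, -7) = -7
A (Yuki): max(-8, -7) = -7
E (Eve): min(1, 3) = 1
F (Eve): min(-6, -7) = -7
B (Yuki): max(1, -7) = 1
R0 (Eve): min(-7, 1) = -7
At R0, Eve picks A (lowest: -7).
At A, Yuki picks D (highest: -7).
At D, Eve picks t5 (lowest: -7).
Terminal value -7.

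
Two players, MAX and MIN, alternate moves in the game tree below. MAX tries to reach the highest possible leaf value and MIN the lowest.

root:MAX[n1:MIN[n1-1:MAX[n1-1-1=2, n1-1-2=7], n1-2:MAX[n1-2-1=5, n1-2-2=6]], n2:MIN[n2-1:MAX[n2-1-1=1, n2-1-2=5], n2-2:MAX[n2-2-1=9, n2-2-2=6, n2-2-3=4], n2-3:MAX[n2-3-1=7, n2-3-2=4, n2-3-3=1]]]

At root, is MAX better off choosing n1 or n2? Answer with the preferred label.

n1-1 (MAX): max(2, 7) = 7
n1-2 (MAX): max(5, 6) = 6
n1 (MIN): min(7, 6) = 6
n2-1 (MAX): max(1, 5) = 5
n2-2 (MAX): max(9, 6, 4) = 9
n2-3 (MAX): max(7, 4, 1) = 7
n2 (MIN): min(5, 9, 7) = 5
MAX prefers the higher value; n1=6, n2=5. n1 is better since 6 > 5.

n1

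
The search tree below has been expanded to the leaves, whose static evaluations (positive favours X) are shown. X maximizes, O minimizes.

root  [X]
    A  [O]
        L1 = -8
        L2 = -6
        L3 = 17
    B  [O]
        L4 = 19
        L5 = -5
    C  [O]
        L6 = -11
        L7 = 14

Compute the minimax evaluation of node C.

C (O): min(-11, 14) = -11

-11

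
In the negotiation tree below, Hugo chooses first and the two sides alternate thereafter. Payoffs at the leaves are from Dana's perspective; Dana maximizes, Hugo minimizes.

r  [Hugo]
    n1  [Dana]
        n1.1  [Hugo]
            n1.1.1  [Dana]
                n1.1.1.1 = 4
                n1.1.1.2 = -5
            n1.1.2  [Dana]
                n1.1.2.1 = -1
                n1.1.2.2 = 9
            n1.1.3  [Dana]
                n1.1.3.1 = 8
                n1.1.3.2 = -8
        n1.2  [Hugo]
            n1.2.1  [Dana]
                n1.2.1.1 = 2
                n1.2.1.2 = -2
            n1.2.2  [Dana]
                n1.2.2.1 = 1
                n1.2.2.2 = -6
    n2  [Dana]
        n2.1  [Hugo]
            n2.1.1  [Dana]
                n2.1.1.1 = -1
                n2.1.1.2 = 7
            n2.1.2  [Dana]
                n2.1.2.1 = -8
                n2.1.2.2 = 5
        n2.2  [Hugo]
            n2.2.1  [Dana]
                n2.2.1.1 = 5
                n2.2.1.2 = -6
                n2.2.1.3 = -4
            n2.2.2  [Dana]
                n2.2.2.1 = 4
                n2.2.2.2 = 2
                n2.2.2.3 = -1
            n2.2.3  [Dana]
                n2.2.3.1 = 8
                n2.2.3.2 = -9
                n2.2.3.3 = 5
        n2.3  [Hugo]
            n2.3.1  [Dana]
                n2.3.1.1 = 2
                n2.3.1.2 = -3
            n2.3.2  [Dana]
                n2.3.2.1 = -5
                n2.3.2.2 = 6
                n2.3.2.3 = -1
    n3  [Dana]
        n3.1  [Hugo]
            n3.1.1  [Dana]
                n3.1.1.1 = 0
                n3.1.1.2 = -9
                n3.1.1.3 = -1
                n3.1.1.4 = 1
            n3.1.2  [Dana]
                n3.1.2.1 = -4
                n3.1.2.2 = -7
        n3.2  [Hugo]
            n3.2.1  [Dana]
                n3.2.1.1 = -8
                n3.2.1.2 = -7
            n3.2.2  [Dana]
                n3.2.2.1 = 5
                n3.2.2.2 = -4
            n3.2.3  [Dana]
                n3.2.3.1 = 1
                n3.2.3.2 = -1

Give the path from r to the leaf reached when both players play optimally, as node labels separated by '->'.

r -> n3 -> n3.1 -> n3.1.2 -> n3.1.2.1

n1.1.1 (Dana): max(4, -5) = 4
n1.1.2 (Dana): max(-1, 9) = 9
n1.1.3 (Dana): max(8, -8) = 8
n1.1 (Hugo): min(4, 9, 8) = 4
n1.2.1 (Dana): max(2, -2) = 2
n1.2.2 (Dana): max(1, -6) = 1
n1.2 (Hugo): min(2, 1) = 1
n1 (Dana): max(4, 1) = 4
n2.1.1 (Dana): max(-1, 7) = 7
n2.1.2 (Dana): max(-8, 5) = 5
n2.1 (Hugo): min(7, 5) = 5
n2.2.1 (Dana): max(5, -6, -4) = 5
n2.2.2 (Dana): max(4, 2, -1) = 4
n2.2.3 (Dana): max(8, -9, 5) = 8
n2.2 (Hugo): min(5, 4, 8) = 4
n2.3.1 (Dana): max(2, -3) = 2
n2.3.2 (Dana): max(-5, 6, -1) = 6
n2.3 (Hugo): min(2, 6) = 2
n2 (Dana): max(5, 4, 2) = 5
n3.1.1 (Dana): max(0, -9, -1, 1) = 1
n3.1.2 (Dana): max(-4, -7) = -4
n3.1 (Hugo): min(1, -4) = -4
n3.2.1 (Dana): max(-8, -7) = -7
n3.2.2 (Dana): max(5, -4) = 5
n3.2.3 (Dana): max(1, -1) = 1
n3.2 (Hugo): min(-7, 5, 1) = -7
n3 (Dana): max(-4, -7) = -4
r (Hugo): min(4, 5, -4) = -4
At r, Hugo picks n3 (lowest: -4).
At n3, Dana picks n3.1 (highest: -4).
At n3.1, Hugo picks n3.1.2 (lowest: -4).
At n3.1.2, Dana picks n3.1.2.1 (highest: -4).
Terminal value -4.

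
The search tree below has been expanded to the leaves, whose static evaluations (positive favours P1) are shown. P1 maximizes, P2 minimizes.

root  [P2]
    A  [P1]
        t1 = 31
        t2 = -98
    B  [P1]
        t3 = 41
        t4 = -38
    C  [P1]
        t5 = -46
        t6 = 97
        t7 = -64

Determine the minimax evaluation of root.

A (P1): max(31, -98) = 31
B (P1): max(41, -38) = 41
C (P1): max(-46, 97, -64) = 97
root (P2): min(31, 41, 97) = 31

31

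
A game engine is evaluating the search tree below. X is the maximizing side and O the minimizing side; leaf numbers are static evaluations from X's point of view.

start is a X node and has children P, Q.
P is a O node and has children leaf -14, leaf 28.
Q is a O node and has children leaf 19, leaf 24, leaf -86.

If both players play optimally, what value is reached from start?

-14

P (O): min(-14, 28) = -14
Q (O): min(19, 24, -86) = -86
start (X): max(-14, -86) = -14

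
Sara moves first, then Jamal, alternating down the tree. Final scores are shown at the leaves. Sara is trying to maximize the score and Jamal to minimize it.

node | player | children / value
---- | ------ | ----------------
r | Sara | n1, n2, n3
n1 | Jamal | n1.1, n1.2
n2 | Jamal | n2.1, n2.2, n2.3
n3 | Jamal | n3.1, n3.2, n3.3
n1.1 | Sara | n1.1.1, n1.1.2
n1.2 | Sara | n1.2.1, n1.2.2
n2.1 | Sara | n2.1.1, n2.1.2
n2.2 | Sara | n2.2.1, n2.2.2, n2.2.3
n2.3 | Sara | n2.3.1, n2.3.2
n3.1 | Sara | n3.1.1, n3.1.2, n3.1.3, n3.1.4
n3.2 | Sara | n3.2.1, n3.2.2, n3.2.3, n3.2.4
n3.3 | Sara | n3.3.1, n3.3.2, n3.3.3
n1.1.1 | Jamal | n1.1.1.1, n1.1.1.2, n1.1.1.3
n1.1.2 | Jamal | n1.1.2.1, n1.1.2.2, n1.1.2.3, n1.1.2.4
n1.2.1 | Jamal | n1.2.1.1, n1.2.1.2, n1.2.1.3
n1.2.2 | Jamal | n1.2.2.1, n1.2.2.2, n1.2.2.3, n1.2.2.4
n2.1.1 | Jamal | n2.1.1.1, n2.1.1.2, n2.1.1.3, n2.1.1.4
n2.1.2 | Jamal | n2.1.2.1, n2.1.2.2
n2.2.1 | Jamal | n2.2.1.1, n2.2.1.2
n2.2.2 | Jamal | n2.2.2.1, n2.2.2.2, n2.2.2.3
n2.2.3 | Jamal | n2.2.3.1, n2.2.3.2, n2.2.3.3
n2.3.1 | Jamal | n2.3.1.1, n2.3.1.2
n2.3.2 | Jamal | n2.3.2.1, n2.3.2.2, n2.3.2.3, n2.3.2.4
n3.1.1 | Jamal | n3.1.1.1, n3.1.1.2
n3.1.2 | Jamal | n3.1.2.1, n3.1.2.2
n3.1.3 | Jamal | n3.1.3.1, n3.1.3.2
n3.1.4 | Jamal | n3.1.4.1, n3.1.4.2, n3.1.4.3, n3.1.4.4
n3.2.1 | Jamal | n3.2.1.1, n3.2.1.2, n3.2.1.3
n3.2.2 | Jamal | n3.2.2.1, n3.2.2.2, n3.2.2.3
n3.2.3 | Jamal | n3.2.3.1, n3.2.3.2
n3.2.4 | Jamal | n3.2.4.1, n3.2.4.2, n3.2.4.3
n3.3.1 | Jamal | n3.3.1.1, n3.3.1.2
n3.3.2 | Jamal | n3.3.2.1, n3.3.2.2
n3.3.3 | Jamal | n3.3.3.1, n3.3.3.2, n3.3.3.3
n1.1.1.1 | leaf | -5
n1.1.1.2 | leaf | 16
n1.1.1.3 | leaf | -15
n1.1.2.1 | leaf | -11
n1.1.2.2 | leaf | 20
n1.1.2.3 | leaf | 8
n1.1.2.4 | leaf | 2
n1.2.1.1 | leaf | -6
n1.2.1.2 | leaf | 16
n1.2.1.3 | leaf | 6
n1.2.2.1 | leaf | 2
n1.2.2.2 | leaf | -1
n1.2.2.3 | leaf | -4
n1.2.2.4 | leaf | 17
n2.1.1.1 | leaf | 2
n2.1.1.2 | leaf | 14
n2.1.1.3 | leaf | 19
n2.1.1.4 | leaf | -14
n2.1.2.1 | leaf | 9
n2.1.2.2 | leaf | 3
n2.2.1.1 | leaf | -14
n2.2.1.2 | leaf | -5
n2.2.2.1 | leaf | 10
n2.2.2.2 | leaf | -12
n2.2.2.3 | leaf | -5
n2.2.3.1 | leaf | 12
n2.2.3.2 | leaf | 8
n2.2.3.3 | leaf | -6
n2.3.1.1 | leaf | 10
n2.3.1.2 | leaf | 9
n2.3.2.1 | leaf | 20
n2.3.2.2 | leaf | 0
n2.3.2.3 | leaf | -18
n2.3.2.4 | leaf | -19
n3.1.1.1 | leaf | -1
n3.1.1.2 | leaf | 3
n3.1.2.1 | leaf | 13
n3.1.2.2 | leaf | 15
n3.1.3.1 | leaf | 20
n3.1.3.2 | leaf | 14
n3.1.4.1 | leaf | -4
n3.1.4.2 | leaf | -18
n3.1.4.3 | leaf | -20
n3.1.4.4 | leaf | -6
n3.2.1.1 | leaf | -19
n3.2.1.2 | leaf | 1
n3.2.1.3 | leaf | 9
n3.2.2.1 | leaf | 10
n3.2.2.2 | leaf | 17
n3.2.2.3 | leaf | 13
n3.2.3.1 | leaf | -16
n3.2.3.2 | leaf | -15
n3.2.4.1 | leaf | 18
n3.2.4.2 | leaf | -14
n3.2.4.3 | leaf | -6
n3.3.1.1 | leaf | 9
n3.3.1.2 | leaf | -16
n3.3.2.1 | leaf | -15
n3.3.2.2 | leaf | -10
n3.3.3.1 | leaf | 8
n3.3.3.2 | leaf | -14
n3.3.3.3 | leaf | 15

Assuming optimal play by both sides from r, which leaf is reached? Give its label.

n1.1.1 (Jamal): min(-5, 16, -15) = -15
n1.1.2 (Jamal): min(-11, 20, 8, 2) = -11
n1.1 (Sara): max(-15, -11) = -11
n1.2.1 (Jamal): min(-6, 16, 6) = -6
n1.2.2 (Jamal): min(2, -1, -4, 17) = -4
n1.2 (Sara): max(-6, -4) = -4
n1 (Jamal): min(-11, -4) = -11
n2.1.1 (Jamal): min(2, 14, 19, -14) = -14
n2.1.2 (Jamal): min(9, 3) = 3
n2.1 (Sara): max(-14, 3) = 3
n2.2.1 (Jamal): min(-14, -5) = -14
n2.2.2 (Jamal): min(10, -12, -5) = -12
n2.2.3 (Jamal): min(12, 8, -6) = -6
n2.2 (Sara): max(-14, -12, -6) = -6
n2.3.1 (Jamal): min(10, 9) = 9
n2.3.2 (Jamal): min(20, 0, -18, -19) = -19
n2.3 (Sara): max(9, -19) = 9
n2 (Jamal): min(3, -6, 9) = -6
n3.1.1 (Jamal): min(-1, 3) = -1
n3.1.2 (Jamal): min(13, 15) = 13
n3.1.3 (Jamal): min(20, 14) = 14
n3.1.4 (Jamal): min(-4, -18, -20, -6) = -20
n3.1 (Sara): max(-1, 13, 14, -20) = 14
n3.2.1 (Jamal): min(-19, 1, 9) = -19
n3.2.2 (Jamal): min(10, 17, 13) = 10
n3.2.3 (Jamal): min(-16, -15) = -16
n3.2.4 (Jamal): min(18, -14, -6) = -14
n3.2 (Sara): max(-19, 10, -16, -14) = 10
n3.3.1 (Jamal): min(9, -16) = -16
n3.3.2 (Jamal): min(-15, -10) = -15
n3.3.3 (Jamal): min(8, -14, 15) = -14
n3.3 (Sara): max(-16, -15, -14) = -14
n3 (Jamal): min(14, 10, -14) = -14
r (Sara): max(-11, -6, -14) = -6
At r, Sara picks n2 (highest: -6).
At n2, Jamal picks n2.2 (lowest: -6).
At n2.2, Sara picks n2.2.3 (highest: -6).
At n2.2.3, Jamal picks n2.2.3.3 (lowest: -6).
Terminal value -6.

n2.2.3.3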